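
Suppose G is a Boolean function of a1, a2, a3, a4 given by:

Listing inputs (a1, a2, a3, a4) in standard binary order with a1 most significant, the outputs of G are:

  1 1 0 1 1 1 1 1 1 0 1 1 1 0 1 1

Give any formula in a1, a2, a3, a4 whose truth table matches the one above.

The 0-rows are (0,0,1,0), (1,0,0,1), (1,1,0,1). Take each as a conjunction (¬a1·¬a2·a3·¬a4, a1·¬a2·¬a3·a4, a1·a2·¬a3·a4), form their disjunction, and complement — that gives a formula that is 1 everywhere G is.

G(a1, a2, a3, a4) = not (((((not a1 and not a2) and a3) and not a4) or (((a1 and not a2) and not a3) and a4)) or (((a1 and a2) and not a3) and a4))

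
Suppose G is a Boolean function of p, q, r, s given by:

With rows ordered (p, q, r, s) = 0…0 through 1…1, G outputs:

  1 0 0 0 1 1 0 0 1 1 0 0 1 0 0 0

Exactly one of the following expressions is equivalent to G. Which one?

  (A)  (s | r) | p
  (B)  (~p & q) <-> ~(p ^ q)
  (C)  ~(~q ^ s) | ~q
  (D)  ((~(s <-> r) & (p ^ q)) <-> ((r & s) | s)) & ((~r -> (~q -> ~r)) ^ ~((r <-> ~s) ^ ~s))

D

(A): at (0,0,0,0) it gives 0, but G = 1 — eliminated.
(B): at (0,0,0,0) it gives 0, but G = 1 — eliminated.
(C): at (0,0,0,1) it gives 1, but G = 0 — eliminated.
Only (D) survives; checking it on all 16 rows confirms it matches G.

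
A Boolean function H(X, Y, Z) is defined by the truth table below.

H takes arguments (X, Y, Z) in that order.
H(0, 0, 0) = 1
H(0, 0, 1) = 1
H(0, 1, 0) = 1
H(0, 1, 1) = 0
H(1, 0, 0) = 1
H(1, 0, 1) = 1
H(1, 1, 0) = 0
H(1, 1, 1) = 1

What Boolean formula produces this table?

The 0-rows are (0,1,1), (1,1,0). Take each as a conjunction (¬X·Y·Z, X·Y·¬Z), form their disjunction, and complement — that gives a formula that is 1 everywhere H is.

H(X, Y, Z) = ¬(((¬X ∧ Y) ∧ Z) ∨ ((X ∧ Y) ∧ ¬Z))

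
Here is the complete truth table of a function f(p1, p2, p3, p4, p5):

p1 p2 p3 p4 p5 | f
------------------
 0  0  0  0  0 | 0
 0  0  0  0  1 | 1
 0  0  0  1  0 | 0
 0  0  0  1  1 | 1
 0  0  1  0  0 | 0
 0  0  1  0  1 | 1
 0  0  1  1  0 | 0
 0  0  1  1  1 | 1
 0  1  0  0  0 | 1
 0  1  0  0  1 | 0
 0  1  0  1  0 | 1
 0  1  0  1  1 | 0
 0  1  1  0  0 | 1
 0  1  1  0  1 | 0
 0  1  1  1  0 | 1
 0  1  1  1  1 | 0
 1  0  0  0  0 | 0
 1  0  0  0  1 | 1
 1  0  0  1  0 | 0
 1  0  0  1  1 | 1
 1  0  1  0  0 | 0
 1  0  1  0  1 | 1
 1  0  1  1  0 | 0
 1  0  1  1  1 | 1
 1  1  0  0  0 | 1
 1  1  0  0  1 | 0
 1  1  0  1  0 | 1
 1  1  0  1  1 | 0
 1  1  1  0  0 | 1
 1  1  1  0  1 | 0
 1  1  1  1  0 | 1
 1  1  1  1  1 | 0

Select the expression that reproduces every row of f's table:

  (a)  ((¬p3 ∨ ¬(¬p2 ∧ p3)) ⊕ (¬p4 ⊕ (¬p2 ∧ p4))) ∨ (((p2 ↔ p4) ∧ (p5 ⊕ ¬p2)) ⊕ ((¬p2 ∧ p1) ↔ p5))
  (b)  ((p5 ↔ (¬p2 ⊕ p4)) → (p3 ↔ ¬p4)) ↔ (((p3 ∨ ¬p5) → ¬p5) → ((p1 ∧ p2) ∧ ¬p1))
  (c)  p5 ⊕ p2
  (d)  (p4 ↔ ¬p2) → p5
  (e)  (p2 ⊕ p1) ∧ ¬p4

c

(a): at (0,0,0,0,1) it gives 0, but f = 1 — eliminated.
(b): at (0,0,0,1,1) it gives 0, but f = 1 — eliminated.
(d): at (0,0,0,0,0) it gives 1, but f = 0 — eliminated.
(e): at (0,0,0,0,1) it gives 0, but f = 1 — eliminated.
That leaves (c). Evaluating it on every row reproduces the table of f exactly.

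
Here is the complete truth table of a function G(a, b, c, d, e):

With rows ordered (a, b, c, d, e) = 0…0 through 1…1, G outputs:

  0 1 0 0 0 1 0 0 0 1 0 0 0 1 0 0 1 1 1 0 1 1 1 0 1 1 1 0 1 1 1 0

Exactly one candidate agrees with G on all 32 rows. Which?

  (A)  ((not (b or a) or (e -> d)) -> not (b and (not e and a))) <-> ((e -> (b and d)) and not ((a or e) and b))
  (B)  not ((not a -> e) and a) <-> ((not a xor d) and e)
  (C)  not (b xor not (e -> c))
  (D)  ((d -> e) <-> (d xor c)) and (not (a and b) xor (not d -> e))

B

(A): at (0,0,0,0,0) it gives 1, but G = 0 — eliminated.
(C): at (0,0,0,0,0) it gives 1, but G = 0 — eliminated.
(D): at (0,0,0,0,1) it gives 0, but G = 1 — eliminated.
That leaves (B). Evaluating it on every row reproduces the table of G exactly.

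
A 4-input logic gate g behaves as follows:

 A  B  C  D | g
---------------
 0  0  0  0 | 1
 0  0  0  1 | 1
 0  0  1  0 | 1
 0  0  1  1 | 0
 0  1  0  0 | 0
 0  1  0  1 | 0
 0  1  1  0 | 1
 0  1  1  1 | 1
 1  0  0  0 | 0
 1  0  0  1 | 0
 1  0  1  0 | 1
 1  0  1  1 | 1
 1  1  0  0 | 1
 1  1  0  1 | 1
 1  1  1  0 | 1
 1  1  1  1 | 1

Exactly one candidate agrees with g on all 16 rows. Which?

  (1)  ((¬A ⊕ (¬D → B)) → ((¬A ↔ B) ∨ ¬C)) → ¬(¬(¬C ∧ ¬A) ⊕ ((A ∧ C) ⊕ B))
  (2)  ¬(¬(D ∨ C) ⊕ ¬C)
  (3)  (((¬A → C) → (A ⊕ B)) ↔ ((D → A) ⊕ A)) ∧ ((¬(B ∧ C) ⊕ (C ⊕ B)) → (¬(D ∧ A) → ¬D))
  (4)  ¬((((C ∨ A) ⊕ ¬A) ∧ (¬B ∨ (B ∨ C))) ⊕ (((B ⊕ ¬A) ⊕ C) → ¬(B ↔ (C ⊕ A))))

1

(2): at (0,0,0,1) it gives 0, but g = 1 — eliminated.
(3): at (0,0,0,1) it gives 0, but g = 1 — eliminated.
(4): at (0,0,0,0) it gives 0, but g = 1 — eliminated.
Only (1) survives; checking it on all 16 rows confirms it matches g.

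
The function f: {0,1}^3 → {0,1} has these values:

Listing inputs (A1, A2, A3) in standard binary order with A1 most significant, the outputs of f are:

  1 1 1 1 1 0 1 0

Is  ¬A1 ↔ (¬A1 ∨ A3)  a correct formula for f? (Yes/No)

Yes

Test each input against both f and the formula:
  A1=0, A2=0, A3=0: formula gives 1, f = 1 ✓
  A1=0, A2=0, A3=1: formula gives 1, f = 1 ✓
  A1=0, A2=1, A3=0: formula gives 1, f = 1 ✓
  A1=0, A2=1, A3=1: formula gives 1, f = 1 ✓
  A1=1, A2=0, A3=0: formula gives 1, f = 1 ✓
  … (the remaining 3 rows also agree.)
All 8 rows match — the expression computes f exactly.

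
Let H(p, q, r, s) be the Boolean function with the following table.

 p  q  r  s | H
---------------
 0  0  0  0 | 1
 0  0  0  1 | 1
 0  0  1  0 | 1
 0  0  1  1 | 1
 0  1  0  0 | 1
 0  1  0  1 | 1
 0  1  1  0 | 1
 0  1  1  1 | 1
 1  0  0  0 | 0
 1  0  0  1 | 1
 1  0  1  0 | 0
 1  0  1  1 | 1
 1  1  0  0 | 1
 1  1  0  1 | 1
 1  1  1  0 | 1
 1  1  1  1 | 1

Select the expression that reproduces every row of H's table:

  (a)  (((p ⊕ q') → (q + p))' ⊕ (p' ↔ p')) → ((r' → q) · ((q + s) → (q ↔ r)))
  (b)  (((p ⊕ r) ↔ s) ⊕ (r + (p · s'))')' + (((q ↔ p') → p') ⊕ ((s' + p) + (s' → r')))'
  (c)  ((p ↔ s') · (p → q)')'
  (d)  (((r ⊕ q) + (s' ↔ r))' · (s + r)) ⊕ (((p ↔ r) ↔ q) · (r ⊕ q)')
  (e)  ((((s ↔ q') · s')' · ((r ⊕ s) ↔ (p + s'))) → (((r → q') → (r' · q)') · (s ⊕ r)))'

(a) fails at (0,1,0,0): the formula yields 0, H is 1.
(b) fails at (1,0,0,0): the formula yields 1, H is 0.
(d) fails at (0,0,0,0): the formula yields 0, H is 1.
(e) fails at (0,0,0,0): the formula yields 0, H is 1.
Only (c) survives; checking it on all 16 rows confirms it matches H.

c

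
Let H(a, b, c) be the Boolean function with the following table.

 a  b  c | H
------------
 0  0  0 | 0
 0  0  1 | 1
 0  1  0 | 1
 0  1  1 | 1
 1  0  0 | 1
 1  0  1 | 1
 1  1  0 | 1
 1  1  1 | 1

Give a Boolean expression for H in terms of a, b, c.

The output is 1 whenever at least one input is 1 — the OR of all inputs.

H(a, b, c) = (a | b) | c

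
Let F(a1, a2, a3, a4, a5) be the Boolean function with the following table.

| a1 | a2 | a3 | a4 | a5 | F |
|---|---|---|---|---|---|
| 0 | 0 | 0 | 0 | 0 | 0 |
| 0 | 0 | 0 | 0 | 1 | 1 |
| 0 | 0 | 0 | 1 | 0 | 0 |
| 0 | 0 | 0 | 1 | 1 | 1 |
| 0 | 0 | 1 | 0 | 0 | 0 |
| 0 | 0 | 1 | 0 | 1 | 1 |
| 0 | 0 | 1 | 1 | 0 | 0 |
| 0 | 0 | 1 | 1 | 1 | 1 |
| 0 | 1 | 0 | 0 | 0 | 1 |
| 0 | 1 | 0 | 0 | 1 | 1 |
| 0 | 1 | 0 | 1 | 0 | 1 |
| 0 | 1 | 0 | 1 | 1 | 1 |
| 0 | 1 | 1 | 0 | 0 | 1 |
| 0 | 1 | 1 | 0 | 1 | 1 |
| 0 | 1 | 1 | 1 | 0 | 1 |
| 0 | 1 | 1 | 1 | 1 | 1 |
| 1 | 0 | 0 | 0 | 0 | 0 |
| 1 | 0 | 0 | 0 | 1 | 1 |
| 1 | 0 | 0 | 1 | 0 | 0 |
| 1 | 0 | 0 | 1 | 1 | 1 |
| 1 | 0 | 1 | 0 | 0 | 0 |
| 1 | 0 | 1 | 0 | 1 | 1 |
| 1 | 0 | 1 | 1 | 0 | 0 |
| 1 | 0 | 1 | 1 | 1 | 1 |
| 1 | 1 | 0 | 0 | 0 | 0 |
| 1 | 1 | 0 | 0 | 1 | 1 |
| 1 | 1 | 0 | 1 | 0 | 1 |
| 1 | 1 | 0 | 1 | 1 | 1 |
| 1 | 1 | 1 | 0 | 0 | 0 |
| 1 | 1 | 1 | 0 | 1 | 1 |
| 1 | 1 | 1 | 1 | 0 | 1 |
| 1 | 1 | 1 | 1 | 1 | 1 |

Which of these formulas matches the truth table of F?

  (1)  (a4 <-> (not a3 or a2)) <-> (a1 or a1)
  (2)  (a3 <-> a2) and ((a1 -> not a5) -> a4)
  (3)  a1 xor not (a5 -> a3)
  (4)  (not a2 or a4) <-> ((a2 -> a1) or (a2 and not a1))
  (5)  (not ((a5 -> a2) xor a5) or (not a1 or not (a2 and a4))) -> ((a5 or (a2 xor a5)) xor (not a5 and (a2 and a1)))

5

(1) fails at (0,0,0,0,0): the formula yields 1, F is 0.
(2) fails at (0,0,0,0,1): the formula yields 0, F is 1.
(3) fails at (0,0,1,0,1): the formula yields 0, F is 1.
(4) fails at (0,0,0,0,0): the formula yields 1, F is 0.
That leaves (5). Evaluating it on every row reproduces the table of F exactly.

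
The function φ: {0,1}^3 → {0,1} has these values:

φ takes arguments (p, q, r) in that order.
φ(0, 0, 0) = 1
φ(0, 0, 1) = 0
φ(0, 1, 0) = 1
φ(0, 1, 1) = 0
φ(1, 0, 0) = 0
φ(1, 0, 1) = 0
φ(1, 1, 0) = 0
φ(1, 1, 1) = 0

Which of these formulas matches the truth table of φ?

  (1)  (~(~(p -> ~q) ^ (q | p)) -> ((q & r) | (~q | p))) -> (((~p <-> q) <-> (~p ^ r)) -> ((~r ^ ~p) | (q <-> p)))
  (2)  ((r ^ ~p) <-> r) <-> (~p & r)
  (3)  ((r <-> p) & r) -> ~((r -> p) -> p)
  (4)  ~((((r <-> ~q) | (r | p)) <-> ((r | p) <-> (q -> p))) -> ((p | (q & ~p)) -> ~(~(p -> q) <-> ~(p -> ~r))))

2

(1) fails at (0,0,1): the formula yields 1, φ is 0.
(3) fails at (0,0,1): the formula yields 1, φ is 0.
(4) fails at (0,0,0): the formula yields 0, φ is 1.
Only (2) survives; checking it on all 8 rows confirms it matches φ.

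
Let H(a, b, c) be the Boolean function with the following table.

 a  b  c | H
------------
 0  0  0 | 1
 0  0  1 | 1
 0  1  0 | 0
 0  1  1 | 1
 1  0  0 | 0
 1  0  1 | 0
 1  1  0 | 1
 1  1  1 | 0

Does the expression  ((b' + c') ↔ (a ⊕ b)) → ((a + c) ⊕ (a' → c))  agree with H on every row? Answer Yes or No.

Check the formula against H row by row:
  a=0, b=0, c=0: formula gives 1, H = 1 ✓
  a=0, b=0, c=1: formula gives 1, H = 1 ✓
  a=0, b=1, c=0: formula gives 0, H = 0 ✓
  a=0, b=1, c=1: formula gives 1, H = 1 ✓
  a=1, b=0, c=0: formula gives 0, H = 0 ✓
  … (the remaining 3 rows also agree.)
No disagreement on any input; they are logically equivalent.

Yes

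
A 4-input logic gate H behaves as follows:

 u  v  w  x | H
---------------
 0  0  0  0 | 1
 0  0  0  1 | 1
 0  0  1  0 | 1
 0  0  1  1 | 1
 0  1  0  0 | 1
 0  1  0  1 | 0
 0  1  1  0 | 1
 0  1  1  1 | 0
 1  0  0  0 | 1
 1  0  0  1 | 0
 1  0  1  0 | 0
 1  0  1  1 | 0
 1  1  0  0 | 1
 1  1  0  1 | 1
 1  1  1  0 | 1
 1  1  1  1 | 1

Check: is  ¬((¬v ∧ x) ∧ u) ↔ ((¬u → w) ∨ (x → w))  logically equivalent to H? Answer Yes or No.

No

Check the formula against H row by row:
  u=0, v=0, w=0, x=0: formula gives 1, H = 1 ✓
  u=0, v=0, w=0, x=1: formula gives 0, but H = 1 ✗
A single disagreement suffices: at (0,0,0,1) they differ, so the formula does not compute H.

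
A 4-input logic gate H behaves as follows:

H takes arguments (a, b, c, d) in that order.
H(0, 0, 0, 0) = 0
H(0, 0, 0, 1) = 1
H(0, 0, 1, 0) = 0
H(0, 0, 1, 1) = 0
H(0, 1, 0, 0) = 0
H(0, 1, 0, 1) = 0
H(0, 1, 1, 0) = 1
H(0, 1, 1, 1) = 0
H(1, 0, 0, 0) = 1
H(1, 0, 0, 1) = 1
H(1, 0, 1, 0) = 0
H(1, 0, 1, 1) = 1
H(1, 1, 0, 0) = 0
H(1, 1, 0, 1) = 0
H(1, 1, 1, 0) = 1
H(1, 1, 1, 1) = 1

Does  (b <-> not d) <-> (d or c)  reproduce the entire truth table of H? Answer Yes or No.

No

Test each input against both H and the formula:
  a=0, b=0, c=0, d=0: formula gives 1, but H = 0 ✗
Row (0,0,0,0) is a counterexample, so the formula is not equivalent to H.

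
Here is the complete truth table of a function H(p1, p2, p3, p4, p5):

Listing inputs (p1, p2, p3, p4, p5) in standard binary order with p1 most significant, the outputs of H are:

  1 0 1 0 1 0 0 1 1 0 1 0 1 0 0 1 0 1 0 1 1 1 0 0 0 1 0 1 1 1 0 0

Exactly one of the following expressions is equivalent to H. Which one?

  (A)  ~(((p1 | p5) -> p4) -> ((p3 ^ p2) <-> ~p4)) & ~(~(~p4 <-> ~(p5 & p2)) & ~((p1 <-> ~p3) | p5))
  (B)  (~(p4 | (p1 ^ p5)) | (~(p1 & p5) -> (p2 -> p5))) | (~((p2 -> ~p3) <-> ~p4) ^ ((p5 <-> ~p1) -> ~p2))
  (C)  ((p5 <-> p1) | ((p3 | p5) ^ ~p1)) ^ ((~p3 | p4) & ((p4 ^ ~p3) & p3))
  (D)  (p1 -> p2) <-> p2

C

(A) fails at (0,0,0,1,0): the formula yields 0, H is 1.
(B) fails at (0,0,0,0,1): the formula yields 1, H is 0.
(D) fails at (0,0,0,0,0): the formula yields 0, H is 1.
That leaves (C). Evaluating it on every row reproduces the table of H exactly.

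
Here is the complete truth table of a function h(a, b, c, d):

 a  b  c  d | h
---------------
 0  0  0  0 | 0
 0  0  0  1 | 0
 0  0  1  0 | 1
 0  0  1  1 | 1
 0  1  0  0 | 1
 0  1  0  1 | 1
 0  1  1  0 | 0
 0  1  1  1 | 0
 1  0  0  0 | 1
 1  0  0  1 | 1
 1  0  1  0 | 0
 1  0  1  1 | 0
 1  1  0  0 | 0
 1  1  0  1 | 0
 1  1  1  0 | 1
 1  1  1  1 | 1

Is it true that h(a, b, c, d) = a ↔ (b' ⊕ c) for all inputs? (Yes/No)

Yes

Check the formula against h row by row:
  a=0, b=0, c=0, d=0: formula gives 0, h = 0 ✓
  a=0, b=0, c=0, d=1: formula gives 0, h = 0 ✓
  a=0, b=0, c=1, d=0: formula gives 1, h = 1 ✓
  a=0, b=0, c=1, d=1: formula gives 1, h = 1 ✓
  … (the remaining 12 rows also agree.)
Every row agrees, so the formula is equivalent.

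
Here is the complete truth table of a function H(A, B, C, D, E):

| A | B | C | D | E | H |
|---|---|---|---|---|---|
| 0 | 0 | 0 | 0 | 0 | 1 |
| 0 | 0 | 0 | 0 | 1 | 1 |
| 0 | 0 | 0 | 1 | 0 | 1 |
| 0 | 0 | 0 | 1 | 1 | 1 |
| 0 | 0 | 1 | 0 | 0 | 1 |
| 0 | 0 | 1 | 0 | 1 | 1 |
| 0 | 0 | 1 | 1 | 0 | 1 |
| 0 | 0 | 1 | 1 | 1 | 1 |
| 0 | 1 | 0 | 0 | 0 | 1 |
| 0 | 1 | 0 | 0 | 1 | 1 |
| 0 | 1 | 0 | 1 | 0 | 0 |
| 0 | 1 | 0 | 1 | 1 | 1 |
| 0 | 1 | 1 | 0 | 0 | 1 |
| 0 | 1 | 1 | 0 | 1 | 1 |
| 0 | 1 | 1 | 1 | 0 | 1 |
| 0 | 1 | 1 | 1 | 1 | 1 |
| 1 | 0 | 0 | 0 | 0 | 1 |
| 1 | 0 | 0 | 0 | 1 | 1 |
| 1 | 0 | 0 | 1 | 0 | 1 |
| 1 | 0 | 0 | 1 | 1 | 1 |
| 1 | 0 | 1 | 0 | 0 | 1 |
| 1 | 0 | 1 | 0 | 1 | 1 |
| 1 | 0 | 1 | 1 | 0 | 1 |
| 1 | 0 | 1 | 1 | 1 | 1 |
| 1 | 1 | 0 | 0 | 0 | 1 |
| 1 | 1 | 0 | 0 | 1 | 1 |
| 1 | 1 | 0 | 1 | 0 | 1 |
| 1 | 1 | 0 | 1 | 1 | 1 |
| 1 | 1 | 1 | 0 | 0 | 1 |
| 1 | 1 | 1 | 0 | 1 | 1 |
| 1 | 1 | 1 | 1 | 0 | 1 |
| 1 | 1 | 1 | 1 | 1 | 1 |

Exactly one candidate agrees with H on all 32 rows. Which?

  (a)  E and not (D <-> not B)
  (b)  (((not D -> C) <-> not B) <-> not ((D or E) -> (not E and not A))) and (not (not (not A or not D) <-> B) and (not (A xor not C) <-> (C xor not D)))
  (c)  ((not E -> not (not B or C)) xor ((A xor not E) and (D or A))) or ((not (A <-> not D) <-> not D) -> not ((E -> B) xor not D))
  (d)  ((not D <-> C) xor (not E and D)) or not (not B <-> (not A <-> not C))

(a) disagrees with H on (0,0,0,0,0) (formula → 0, table → 1); rule it out.
(b) disagrees with H on (0,0,0,0,0) (formula → 0, table → 1); rule it out.
(d) disagrees with H on (0,0,0,0,0) (formula → 0, table → 1); rule it out.
(c) is the remaining candidate, and it agrees with H on all 32 inputs.

c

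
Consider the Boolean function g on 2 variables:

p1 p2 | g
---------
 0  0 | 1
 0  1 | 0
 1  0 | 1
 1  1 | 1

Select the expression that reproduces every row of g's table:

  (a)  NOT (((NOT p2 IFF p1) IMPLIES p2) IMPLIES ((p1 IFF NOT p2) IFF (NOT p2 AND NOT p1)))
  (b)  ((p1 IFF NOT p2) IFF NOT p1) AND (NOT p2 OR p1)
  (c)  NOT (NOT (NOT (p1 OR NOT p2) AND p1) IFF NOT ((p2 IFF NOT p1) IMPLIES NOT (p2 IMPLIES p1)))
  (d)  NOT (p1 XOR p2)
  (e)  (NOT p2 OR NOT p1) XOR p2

e

(a): at (0,1) it gives 1, but g = 0 — eliminated.
(b): at (0,0) it gives 0, but g = 1 — eliminated.
(c): at (0,1) it gives 1, but g = 0 — eliminated.
(d): at (1,0) it gives 0, but g = 1 — eliminated.
Only (e) survives; checking it on all 4 rows confirms it matches g.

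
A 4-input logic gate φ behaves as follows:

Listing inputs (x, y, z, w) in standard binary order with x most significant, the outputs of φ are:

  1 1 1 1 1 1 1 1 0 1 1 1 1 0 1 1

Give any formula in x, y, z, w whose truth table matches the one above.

The 0-rows are (1,0,0,0), (1,1,0,1). Take each as a conjunction (x·¬y·¬z·¬w, x·y·¬z·w), form their disjunction, and complement — that gives a formula that is 1 everywhere φ is.

φ(x, y, z, w) = ~((((x & ~y) & ~z) & ~w) | (((x & y) & ~z) & w))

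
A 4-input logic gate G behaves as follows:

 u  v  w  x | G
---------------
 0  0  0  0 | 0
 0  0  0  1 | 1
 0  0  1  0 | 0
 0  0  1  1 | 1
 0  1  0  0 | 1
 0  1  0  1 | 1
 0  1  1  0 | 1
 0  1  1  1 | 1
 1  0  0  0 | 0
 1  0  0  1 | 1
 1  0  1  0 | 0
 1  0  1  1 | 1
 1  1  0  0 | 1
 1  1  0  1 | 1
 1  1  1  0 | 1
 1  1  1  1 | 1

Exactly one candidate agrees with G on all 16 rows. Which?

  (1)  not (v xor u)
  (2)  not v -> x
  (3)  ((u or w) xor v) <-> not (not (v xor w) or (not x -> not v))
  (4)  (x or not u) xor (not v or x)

(1) fails at (0,0,0,0): the formula yields 1, G is 0.
(3) fails at (0,0,0,0): the formula yields 1, G is 0.
(4) fails at (0,0,0,1): the formula yields 0, G is 1.
(2) is the remaining candidate, and it agrees with G on all 16 inputs.

2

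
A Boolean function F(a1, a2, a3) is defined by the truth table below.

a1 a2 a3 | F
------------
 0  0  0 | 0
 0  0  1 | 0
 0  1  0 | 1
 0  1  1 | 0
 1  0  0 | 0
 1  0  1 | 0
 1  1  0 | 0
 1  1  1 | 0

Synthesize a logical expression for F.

F(a1, a2, a3) = (not a1 and a2) and not a3

F is 1 on exactly one input, (0,1,0), whose minterm is ¬a1·a2·¬a3. So F is just that conjunction.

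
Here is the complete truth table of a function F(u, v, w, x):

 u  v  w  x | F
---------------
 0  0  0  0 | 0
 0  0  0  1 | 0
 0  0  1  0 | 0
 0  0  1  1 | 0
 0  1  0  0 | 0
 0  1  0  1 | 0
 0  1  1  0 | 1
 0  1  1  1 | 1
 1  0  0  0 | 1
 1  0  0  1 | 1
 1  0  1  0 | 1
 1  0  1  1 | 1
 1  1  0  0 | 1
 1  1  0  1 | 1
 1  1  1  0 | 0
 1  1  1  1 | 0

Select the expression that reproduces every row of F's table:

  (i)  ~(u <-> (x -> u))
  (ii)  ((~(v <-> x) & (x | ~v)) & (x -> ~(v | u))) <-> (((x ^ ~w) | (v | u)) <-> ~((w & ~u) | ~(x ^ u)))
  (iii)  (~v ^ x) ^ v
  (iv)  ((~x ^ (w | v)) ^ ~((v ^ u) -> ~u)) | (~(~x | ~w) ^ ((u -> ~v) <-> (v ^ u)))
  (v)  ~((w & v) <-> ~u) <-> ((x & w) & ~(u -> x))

v

(i): at (0,0,0,0) it gives 1, but F = 0 — eliminated.
(ii): at (0,0,0,0) it gives 1, but F = 0 — eliminated.
(iii): at (0,0,0,0) it gives 1, but F = 0 — eliminated.
(iv): at (0,0,0,0) it gives 1, but F = 0 — eliminated.
Only (v) survives; checking it on all 16 rows confirms it matches F.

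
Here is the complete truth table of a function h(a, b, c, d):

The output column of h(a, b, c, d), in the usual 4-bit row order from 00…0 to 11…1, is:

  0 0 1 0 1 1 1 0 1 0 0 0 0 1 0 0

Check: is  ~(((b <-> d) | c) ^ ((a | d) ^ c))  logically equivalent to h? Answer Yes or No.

Check the formula against h row by row:
  a=0, b=0, c=0, d=0: formula gives 0, h = 0 ✓
  a=0, b=0, c=0, d=1: formula gives 0, h = 0 ✓
  a=0, b=0, c=1, d=0: formula gives 1, h = 1 ✓
  a=0, b=0, c=1, d=1: formula gives 0, h = 0 ✓
  …and likewise for the remaining 12 rows.
No disagreement on any input; they are logically equivalent.

Yes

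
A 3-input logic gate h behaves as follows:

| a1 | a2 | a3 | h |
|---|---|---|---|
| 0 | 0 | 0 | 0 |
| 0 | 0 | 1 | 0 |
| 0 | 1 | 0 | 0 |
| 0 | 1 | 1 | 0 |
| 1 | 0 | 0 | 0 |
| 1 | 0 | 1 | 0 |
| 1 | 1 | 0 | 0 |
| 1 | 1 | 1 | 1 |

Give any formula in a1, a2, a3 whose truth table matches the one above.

The output is 1 only when every input is 1 — the AND of all inputs.

h(a1, a2, a3) = (a1 · a2) · a3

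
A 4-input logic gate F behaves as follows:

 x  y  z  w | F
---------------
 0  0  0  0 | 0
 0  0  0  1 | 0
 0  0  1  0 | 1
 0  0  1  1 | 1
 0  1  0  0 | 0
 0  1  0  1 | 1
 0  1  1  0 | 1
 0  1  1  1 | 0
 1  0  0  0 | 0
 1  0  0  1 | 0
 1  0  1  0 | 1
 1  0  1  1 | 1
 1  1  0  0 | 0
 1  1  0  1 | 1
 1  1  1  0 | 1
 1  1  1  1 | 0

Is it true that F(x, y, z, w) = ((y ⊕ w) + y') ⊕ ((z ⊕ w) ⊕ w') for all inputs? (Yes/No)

Test each input against both F and the formula:
  x=0, y=0, z=0, w=0: formula gives 0, F = 0 ✓
  x=0, y=0, z=0, w=1: formula gives 0, F = 0 ✓
  x=0, y=0, z=1, w=0: formula gives 1, F = 1 ✓
  x=0, y=0, z=1, w=1: formula gives 1, F = 1 ✓
  … (the remaining 12 rows also agree.)
Every row agrees, so the formula is equivalent.

Yes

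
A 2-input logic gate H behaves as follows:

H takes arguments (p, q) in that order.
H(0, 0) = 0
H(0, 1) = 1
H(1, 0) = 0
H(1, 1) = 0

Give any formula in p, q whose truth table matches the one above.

H(p, q) = ¬p ∧ q

1 only at (0,1): NOT p AND q.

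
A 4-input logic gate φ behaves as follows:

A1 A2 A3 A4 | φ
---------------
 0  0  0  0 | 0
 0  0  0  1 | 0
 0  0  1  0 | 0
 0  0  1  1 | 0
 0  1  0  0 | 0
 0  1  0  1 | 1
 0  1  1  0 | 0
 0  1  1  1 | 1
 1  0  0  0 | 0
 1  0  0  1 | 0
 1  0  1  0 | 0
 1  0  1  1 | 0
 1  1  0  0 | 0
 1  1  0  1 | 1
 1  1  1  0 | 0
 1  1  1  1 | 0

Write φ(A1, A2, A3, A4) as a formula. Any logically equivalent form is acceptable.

φ(A1, A2, A3, A4) = ((((~A1 & A2) & ~A3) & A4) | (((~A1 & A2) & A3) & A4)) | (((A1 & A2) & ~A3) & A4)

Collect the rows where φ=1 — (0,1,0,1), (0,1,1,1), (1,1,0,1) — and write one minterm per row: ¬A1·A2·¬A3·A4, ¬A1·A2·A3·A4, A1·A2·¬A3·A4. Their union (logical OR) reproduces the table exactly.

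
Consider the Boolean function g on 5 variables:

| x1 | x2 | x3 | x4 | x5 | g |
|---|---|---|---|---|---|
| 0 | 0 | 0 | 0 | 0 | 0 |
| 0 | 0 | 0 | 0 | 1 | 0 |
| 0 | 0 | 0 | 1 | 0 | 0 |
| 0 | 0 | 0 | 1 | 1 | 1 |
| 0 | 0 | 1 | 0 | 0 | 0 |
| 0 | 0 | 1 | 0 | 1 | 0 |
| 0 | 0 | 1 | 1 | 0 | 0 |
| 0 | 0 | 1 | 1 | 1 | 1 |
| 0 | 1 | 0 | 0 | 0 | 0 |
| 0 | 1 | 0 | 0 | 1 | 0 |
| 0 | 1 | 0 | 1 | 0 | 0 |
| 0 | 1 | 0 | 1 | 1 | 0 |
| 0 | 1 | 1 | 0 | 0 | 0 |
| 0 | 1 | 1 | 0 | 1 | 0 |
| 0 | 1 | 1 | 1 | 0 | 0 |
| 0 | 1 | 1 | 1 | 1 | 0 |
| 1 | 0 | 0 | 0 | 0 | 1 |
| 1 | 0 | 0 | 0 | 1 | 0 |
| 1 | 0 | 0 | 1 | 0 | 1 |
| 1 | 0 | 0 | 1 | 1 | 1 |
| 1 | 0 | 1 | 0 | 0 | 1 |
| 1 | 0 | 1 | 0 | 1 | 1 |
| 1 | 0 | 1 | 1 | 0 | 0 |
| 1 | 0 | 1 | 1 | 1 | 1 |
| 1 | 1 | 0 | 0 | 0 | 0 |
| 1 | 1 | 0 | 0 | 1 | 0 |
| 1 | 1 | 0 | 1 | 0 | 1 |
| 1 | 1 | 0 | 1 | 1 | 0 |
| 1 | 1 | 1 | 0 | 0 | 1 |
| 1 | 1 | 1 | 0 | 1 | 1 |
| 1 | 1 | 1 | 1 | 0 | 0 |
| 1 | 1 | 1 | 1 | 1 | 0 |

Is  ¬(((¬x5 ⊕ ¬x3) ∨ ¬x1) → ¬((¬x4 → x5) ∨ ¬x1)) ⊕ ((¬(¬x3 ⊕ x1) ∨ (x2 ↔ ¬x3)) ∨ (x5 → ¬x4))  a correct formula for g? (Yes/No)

No

Evaluate ¬(((¬x5 ⊕ ¬x3) ∨ ¬x1) → ¬((¬x4 → x5) ∨ ¬x1)) ⊕ ((¬(¬x3 ⊕ x1) ∨ (x2 ↔ ¬x3)) ∨ (x5 → ¬x4)) on each row and compare to g:
  x1=0, x2=0, x3=0, x4=0, x5=0: formula gives 0, g = 0 ✓
  x1=0, x2=0, x3=0, x4=0, x5=1: formula gives 0, g = 0 ✓
  x1=0, x2=0, x3=0, x4=1, x5=0: formula gives 0, g = 0 ✓
  x1=0, x2=0, x3=0, x4=1, x5=1: formula gives 1, g = 1 ✓
  …
  x1=0, x2=0, x3=1, x4=1, x5=1: formula gives 0, but g = 1 ✗
Row (0,0,1,1,1) is a counterexample, so the formula is not equivalent to g.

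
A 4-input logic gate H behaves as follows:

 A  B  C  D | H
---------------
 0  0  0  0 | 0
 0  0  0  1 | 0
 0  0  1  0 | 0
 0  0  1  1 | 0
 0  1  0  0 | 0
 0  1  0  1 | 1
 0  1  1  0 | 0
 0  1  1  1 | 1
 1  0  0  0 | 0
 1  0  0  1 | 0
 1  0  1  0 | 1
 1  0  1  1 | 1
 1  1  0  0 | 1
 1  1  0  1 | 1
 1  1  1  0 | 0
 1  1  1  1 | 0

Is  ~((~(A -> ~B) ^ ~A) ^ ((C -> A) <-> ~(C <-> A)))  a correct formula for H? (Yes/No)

Test each input against both H and the formula:
  A=0, B=0, C=0, D=0: formula gives 0, H = 0 ✓
  A=0, B=0, C=0, D=1: formula gives 0, H = 0 ✓
  A=0, B=0, C=1, D=0: formula gives 0, H = 0 ✓
  A=0, B=0, C=1, D=1: formula gives 0, H = 0 ✓
  …
  A=0, B=1, C=0, D=1: formula gives 0, but H = 1 ✗
Since they disagree at (0,1,0,1), the expression is not a correct formula for H.

No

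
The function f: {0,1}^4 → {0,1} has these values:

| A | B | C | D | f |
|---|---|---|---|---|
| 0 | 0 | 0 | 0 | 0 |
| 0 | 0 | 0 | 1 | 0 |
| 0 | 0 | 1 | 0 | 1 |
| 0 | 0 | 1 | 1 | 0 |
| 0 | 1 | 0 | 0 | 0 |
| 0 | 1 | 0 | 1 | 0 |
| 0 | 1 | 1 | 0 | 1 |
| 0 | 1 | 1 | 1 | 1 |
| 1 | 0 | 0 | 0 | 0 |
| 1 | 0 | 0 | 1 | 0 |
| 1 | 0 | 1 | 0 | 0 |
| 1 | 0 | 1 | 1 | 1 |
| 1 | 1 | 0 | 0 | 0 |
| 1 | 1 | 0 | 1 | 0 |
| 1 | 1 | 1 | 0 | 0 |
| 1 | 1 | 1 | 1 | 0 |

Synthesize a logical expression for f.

f=1 on 4 inputs: (0,0,1,0), (0,1,1,0), (0,1,1,1), (1,0,1,1). Reading each as a conjunction of literals (¬A·¬B·C·¬D, ¬A·B·C·¬D, ¬A·B·C·D, A·¬B·C·D) and taking the OR gives the canonical DNF.

f(A, B, C, D) = (((((A' · B') · C) · D') + (((A' · B) · C) · D')) + (((A' · B) · C) · D)) + (((A · B') · C) · D)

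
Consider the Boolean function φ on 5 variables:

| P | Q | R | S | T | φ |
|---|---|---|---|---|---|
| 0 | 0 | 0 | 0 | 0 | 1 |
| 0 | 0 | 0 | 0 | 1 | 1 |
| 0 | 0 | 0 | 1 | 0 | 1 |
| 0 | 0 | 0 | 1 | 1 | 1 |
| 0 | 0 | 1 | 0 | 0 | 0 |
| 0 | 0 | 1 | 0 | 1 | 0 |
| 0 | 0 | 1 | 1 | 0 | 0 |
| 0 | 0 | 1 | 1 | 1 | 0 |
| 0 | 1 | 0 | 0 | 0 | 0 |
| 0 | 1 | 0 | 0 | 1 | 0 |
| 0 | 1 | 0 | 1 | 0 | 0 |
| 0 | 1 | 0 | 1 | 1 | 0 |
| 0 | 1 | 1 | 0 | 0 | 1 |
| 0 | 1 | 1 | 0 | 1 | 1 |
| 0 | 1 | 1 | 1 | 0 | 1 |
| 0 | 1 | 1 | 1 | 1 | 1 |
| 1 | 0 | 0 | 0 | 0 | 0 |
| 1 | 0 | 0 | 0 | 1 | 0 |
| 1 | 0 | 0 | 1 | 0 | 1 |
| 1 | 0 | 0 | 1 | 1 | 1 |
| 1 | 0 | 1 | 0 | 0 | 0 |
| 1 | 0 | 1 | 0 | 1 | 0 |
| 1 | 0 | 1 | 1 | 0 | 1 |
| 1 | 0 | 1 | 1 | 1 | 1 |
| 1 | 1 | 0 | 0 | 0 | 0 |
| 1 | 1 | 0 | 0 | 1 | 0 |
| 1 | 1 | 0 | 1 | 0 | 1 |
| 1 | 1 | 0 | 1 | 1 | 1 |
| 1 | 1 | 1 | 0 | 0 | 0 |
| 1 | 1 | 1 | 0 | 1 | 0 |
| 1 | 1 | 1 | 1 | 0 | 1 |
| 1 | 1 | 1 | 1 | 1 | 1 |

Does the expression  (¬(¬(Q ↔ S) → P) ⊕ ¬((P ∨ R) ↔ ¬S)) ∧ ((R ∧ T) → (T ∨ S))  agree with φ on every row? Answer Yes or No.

Yes

Check the formula against φ row by row:
  P=0, Q=0, R=0, S=0, T=0: formula gives 1, φ = 1 ✓
  P=0, Q=0, R=0, S=0, T=1: formula gives 1, φ = 1 ✓
  P=0, Q=0, R=0, S=1, T=0: formula gives 1, φ = 1 ✓
  P=0, Q=0, R=0, S=1, T=1: formula gives 1, φ = 1 ✓
  …and likewise for the remaining 28 rows.
All 32 rows match — the expression computes φ exactly.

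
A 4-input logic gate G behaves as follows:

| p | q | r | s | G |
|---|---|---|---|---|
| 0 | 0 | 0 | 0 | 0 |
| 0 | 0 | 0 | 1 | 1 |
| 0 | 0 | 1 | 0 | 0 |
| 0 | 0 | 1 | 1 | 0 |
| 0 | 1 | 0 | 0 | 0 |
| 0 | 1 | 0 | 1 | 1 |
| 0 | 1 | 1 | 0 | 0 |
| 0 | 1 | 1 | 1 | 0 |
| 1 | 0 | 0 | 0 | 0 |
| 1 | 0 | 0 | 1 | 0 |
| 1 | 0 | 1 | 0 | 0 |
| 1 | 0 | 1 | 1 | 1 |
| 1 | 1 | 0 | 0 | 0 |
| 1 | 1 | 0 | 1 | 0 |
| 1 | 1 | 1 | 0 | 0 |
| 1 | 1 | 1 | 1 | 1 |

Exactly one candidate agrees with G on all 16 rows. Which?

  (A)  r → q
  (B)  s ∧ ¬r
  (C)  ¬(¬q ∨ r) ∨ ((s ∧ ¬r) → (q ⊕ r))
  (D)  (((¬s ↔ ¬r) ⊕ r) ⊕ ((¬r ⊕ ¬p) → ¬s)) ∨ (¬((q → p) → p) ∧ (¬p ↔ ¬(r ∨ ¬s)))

D

(A) disagrees with G on (0,0,0,0) (formula → 1, table → 0); rule it out.
(B) disagrees with G on (1,0,0,1) (formula → 1, table → 0); rule it out.
(C) disagrees with G on (0,0,0,0) (formula → 1, table → 0); rule it out.
That leaves (D). Evaluating it on every row reproduces the table of G exactly.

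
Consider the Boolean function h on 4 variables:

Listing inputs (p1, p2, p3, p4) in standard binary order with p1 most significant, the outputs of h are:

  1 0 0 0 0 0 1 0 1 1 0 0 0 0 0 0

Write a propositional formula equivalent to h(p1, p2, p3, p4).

The 1-rows are (0,0,0,0), (0,1,1,0), (1,0,0,0), (1,0,0,1). Each contributes one minterm — ¬p1·¬p2·¬p3·¬p4; ¬p1·p2·p3·¬p4; p1·¬p2·¬p3·¬p4; p1·¬p2·¬p3·p4 — and their disjunction is a sum-of-products form of h.

h(p1, p2, p3, p4) = (((((~p1 & ~p2) & ~p3) & ~p4) | (((~p1 & p2) & p3) & ~p4)) | (((p1 & ~p2) & ~p3) & ~p4)) | (((p1 & ~p2) & ~p3) & p4)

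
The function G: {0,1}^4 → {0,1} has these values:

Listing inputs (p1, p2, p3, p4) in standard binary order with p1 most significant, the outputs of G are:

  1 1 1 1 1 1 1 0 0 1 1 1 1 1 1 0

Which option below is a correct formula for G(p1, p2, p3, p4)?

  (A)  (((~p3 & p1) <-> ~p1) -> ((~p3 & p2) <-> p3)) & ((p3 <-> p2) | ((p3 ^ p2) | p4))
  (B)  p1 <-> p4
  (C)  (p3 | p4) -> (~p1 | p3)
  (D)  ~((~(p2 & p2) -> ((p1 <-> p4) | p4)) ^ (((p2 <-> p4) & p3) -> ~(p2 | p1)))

D

(A) disagrees with G on (0,1,1,1) (formula → 1, table → 0); rule it out.
(B) disagrees with G on (0,0,0,1) (formula → 0, table → 1); rule it out.
(C) disagrees with G on (0,1,1,1) (formula → 1, table → 0); rule it out.
That leaves (D). Evaluating it on every row reproduces the table of G exactly.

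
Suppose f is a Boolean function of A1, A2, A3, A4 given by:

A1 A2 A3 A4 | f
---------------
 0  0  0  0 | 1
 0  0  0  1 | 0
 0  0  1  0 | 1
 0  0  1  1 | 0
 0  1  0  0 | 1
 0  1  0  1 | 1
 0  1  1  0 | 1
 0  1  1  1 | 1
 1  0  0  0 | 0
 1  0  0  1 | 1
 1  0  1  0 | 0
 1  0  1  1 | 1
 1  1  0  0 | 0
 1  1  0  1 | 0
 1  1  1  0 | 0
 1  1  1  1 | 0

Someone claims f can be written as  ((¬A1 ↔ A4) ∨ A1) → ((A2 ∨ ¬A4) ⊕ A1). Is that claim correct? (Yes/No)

Yes

Test each input against both f and the formula:
  A1=0, A2=0, A3=0, A4=0: formula gives 1, f = 1 ✓
  A1=0, A2=0, A3=0, A4=1: formula gives 0, f = 0 ✓
  A1=0, A2=0, A3=1, A4=0: formula gives 1, f = 1 ✓
  A1=0, A2=0, A3=1, A4=1: formula gives 0, f = 0 ✓
  …and likewise for the remaining 12 rows.
All 16 rows match — the expression computes f exactly.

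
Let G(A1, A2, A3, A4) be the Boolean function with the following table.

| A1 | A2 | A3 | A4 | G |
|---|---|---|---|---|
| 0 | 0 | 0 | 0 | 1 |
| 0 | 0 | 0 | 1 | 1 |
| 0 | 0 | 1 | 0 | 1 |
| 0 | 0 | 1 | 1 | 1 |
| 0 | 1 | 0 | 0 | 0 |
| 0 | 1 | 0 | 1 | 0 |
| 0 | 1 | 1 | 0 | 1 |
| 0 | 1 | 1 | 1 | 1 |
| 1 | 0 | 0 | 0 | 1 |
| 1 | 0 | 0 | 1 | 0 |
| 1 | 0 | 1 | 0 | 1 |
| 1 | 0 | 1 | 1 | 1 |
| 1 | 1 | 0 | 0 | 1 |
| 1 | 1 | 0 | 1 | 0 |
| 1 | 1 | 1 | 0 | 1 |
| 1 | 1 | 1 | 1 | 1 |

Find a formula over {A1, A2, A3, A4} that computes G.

G(A1, A2, A3, A4) = ((((((A1' · A2) · A3') · A4') + (((A1' · A2) · A3') · A4)) + (((A1 · A2') · A3') · A4)) + (((A1 · A2) · A3') · A4))'

The 0-rows are (0,1,0,0), (0,1,0,1), (1,0,0,1), (1,1,0,1). Take each as a conjunction (¬A1·A2·¬A3·¬A4, ¬A1·A2·¬A3·A4, A1·¬A2·¬A3·A4, A1·A2·¬A3·A4), form their disjunction, and complement — that gives a formula that is 1 everywhere G is.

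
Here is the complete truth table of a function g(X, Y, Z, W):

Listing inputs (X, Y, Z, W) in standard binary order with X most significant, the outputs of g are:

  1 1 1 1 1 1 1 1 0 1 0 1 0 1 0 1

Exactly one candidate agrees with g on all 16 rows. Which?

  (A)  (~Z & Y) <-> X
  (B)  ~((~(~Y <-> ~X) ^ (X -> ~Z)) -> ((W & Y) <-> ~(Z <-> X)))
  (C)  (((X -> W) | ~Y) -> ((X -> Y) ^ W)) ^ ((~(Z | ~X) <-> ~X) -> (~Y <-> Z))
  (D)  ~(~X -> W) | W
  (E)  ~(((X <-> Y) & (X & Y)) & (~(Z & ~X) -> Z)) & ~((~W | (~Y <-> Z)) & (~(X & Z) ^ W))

D

(A) fails at (0,1,0,0): the formula yields 0, g is 1.
(B) fails at (0,0,0,0): the formula yields 0, g is 1.
(C) fails at (0,0,0,0): the formula yields 0, g is 1.
(E) fails at (0,0,0,0): the formula yields 0, g is 1.
Only (D) survives; checking it on all 16 rows confirms it matches g.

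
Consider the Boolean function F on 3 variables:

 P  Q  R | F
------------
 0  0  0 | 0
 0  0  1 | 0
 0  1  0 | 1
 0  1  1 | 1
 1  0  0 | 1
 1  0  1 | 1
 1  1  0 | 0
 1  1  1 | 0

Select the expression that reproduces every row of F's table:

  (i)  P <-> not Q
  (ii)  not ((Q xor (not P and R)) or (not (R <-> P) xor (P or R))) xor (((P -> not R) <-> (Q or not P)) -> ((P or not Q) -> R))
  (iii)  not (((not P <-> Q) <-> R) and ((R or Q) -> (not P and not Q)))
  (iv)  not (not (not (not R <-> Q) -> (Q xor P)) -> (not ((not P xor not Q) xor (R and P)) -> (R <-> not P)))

i

(ii) fails at (0,0,0): the formula yields 1, F is 0.
(iii) fails at (0,0,1): the formula yields 1, F is 0.
(iv) fails at (0,0,0): the formula yields 1, F is 0.
(i) is the remaining candidate, and it agrees with F on all 8 inputs.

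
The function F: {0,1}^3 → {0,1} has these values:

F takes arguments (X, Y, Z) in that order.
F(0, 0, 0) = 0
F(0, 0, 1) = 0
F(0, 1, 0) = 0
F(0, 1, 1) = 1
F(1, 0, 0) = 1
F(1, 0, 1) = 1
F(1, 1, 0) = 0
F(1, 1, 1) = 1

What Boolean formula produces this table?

F(X, Y, Z) = ((((¬X ∧ Y) ∧ Z) ∨ ((X ∧ ¬Y) ∧ ¬Z)) ∨ ((X ∧ ¬Y) ∧ Z)) ∨ ((X ∧ Y) ∧ Z)

Collect the rows where F=1 — (0,1,1), (1,0,0), (1,0,1), (1,1,1) — and write one minterm per row: ¬X·Y·Z, X·¬Y·¬Z, X·¬Y·Z, X·Y·Z. Their union (logical OR) reproduces the table exactly.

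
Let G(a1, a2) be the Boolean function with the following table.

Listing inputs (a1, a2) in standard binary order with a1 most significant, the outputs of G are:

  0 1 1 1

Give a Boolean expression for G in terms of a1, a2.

G(a1, a2) = a1 ∨ a2

The output is 1 whenever at least one input is 1 — the OR of all inputs.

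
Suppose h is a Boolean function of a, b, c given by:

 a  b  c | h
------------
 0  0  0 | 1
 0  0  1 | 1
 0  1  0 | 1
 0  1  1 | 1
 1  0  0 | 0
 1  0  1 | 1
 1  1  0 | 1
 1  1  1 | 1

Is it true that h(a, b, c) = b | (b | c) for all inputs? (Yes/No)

Evaluate b | (b | c) on each row and compare to h:
  a=0, b=0, c=0: formula gives 0, but h = 1 ✗
A single disagreement suffices: at (0,0,0) they differ, so the formula does not compute h.

No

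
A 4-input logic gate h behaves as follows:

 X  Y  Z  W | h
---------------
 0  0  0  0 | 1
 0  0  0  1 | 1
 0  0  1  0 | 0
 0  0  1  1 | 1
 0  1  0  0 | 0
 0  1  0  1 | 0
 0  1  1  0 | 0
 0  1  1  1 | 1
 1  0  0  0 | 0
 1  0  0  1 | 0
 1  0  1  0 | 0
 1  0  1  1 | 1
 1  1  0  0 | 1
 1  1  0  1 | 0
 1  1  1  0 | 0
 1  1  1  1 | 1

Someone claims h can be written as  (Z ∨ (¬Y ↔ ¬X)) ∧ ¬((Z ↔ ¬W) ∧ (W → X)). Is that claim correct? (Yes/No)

Test each input against both h and the formula:
  X=0, Y=0, Z=0, W=0: formula gives 1, h = 1 ✓
  X=0, Y=0, Z=0, W=1: formula gives 1, h = 1 ✓
  X=0, Y=0, Z=1, W=0: formula gives 0, h = 0 ✓
  X=0, Y=0, Z=1, W=1: formula gives 1, h = 1 ✓
  … (the remaining 12 rows also agree.)
Every row agrees, so the formula is equivalent.

Yes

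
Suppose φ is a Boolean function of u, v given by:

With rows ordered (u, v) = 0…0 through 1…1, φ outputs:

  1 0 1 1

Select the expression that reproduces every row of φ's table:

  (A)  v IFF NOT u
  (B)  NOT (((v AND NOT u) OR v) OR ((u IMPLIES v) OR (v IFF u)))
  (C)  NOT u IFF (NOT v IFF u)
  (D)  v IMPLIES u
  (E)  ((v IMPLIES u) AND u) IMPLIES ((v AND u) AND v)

(A): at (0,0) it gives 0, but φ = 1 — eliminated.
(B): at (0,0) it gives 0, but φ = 1 — eliminated.
(C): at (0,0) it gives 0, but φ = 1 — eliminated.
(E): at (0,1) it gives 1, but φ = 0 — eliminated.
Only (D) survives; checking it on all 4 rows confirms it matches φ.

D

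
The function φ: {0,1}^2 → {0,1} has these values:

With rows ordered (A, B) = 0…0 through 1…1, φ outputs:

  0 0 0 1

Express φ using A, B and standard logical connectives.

φ(A, B) = A and B

The output is 1 only when every input is 1 — the AND of all inputs.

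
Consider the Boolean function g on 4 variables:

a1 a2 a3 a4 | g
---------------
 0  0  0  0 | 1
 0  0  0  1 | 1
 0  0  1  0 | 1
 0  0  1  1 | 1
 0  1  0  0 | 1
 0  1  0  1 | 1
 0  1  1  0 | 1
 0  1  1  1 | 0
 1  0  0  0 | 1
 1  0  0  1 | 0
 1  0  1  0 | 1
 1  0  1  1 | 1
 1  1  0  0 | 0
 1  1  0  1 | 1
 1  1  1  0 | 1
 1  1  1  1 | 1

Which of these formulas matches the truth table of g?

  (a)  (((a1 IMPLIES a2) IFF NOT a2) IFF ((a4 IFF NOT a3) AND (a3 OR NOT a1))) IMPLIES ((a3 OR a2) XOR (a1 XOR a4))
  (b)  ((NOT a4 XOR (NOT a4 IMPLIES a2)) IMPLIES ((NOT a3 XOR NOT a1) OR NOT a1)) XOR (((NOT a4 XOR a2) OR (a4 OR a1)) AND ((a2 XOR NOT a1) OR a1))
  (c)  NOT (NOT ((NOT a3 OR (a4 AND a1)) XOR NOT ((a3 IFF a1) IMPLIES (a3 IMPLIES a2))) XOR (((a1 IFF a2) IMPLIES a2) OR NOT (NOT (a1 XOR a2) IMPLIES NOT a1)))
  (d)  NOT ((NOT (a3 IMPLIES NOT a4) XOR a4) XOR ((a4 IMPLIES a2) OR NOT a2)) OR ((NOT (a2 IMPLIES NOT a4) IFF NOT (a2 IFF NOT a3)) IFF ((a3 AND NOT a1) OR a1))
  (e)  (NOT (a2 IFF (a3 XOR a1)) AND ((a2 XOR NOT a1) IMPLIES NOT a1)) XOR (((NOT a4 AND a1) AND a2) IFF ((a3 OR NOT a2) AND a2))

a

(b) fails at (0,0,0,0): the formula yields 0, g is 1.
(c) fails at (0,0,1,0): the formula yields 0, g is 1.
(d) fails at (0,1,0,0): the formula yields 0, g is 1.
(e) fails at (0,0,1,0): the formula yields 0, g is 1.
Only (a) survives; checking it on all 16 rows confirms it matches g.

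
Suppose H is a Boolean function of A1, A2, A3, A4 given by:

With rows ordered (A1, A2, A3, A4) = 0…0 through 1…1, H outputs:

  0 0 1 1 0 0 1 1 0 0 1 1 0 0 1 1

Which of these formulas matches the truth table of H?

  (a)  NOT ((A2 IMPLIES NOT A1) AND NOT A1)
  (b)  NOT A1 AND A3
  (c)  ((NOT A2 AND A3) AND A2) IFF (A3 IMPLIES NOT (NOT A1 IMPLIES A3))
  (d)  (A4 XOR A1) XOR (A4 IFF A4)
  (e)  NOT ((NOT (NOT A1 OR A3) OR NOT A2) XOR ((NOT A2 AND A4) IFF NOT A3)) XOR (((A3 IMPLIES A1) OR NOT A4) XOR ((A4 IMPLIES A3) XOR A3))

(a) fails at (0,0,1,0): the formula yields 0, H is 1.
(b) fails at (1,0,1,0): the formula yields 0, H is 1.
(d) fails at (0,0,0,0): the formula yields 1, H is 0.
(e) fails at (0,0,1,0): the formula yields 0, H is 1.
Only (c) survives; checking it on all 16 rows confirms it matches H.

c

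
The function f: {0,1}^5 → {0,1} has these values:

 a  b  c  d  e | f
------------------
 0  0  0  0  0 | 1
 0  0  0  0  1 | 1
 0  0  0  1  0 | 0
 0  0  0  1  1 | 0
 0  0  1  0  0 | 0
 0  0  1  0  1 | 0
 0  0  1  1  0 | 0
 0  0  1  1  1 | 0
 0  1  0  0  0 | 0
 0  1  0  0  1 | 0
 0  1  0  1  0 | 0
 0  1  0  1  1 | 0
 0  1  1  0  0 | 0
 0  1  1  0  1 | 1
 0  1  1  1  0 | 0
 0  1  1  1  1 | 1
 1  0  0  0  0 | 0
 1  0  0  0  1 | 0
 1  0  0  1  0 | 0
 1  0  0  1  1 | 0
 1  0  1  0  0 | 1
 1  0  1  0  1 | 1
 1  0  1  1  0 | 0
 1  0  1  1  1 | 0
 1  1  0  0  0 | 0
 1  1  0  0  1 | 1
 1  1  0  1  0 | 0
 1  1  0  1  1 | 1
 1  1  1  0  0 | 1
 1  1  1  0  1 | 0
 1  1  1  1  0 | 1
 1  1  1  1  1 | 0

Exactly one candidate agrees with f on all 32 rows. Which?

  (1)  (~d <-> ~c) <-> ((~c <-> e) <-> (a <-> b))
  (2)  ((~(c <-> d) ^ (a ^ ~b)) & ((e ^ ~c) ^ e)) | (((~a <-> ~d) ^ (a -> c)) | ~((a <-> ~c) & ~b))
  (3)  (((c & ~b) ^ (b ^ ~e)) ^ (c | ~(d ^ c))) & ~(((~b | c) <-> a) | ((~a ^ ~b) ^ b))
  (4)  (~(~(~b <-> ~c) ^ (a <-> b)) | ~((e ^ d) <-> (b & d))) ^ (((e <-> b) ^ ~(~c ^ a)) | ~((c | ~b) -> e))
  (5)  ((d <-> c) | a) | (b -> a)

4

(1) fails at (0,0,0,0,0): the formula yields 0, f is 1.
(2) fails at (0,0,0,1,0): the formula yields 1, f is 0.
(3) fails at (0,0,0,0,0): the formula yields 0, f is 1.
(5) fails at (0,0,0,1,0): the formula yields 1, f is 0.
(4) is the remaining candidate, and it agrees with f on all 32 inputs.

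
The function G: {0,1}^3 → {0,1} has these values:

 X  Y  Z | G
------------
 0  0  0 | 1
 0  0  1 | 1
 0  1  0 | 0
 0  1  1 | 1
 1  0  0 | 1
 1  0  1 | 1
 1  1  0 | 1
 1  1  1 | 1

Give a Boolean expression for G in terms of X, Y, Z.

G(X, Y, Z) = ((X' · Y) · Z')'

G is 0 on exactly one input, (0,1,0), whose minterm is ¬X·Y·¬Z. So G is the negation of that single conjunction.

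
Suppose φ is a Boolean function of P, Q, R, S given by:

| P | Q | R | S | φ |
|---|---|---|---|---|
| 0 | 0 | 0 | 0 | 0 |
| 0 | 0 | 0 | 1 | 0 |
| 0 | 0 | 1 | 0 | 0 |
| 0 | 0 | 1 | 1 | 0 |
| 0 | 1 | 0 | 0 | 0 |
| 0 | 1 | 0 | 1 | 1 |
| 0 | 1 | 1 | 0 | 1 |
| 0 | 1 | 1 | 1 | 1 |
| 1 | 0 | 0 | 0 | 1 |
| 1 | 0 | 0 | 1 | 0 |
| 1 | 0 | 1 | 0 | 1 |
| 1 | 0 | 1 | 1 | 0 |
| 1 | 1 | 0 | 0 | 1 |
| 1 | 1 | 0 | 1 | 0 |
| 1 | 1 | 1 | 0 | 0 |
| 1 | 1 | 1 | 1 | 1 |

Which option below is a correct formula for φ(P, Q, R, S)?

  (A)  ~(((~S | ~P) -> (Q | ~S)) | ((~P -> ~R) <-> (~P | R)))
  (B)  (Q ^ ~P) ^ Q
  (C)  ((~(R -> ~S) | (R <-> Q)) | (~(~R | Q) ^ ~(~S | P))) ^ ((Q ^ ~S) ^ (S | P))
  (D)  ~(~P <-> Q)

(A) disagrees with φ on (0,0,1,1) (formula → 1, table → 0); rule it out.
(B) disagrees with φ on (0,0,0,0) (formula → 1, table → 0); rule it out.
(D) disagrees with φ on (0,0,0,0) (formula → 1, table → 0); rule it out.
That leaves (C). Evaluating it on every row reproduces the table of φ exactly.

C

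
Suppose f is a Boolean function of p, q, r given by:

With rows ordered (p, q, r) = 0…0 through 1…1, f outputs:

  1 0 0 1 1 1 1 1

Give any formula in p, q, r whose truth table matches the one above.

f(p, q, r) = NOT (((NOT p AND NOT q) AND r) OR ((NOT p AND q) AND NOT r))

The 0-rows are (0,0,1), (0,1,0). Take each as a conjunction (¬p·¬q·r, ¬p·q·¬r), form their disjunction, and complement — that gives a formula that is 1 everywhere f is.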